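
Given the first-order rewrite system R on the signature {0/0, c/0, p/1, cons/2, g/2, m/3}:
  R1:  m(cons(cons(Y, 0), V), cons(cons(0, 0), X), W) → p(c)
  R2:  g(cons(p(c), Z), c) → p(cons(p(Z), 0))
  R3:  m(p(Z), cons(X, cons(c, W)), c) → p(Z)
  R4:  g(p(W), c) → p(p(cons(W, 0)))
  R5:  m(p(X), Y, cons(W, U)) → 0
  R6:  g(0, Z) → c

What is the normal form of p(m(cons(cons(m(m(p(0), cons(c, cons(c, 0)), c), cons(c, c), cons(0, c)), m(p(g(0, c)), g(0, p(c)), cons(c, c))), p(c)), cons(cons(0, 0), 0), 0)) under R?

p(p(c))

1. p(m(cons(cons(m(m(p(0), cons(c, cons(c, 0)), c), cons(c, c), cons(0, c)), m(p(g(0, c)), g(0, p(c)), cons(c, c))), p(c)), cons(cons(0, 0), 0), 0))  →  p(m(cons(cons(m(p(0), cons(c, c), cons(0, c)), m(p(g(0, c)), g(0, p(c)), cons(c, c))), p(c)), cons(cons(0, 0), 0), 0))   [R3 at 1.1.1.1.1]
2. p(m(cons(cons(m(p(0), cons(c, c), cons(0, c)), m(p(g(0, c)), g(0, p(c)), cons(c, c))), p(c)), cons(cons(0, 0), 0), 0))  →  p(m(cons(cons(0, m(p(g(0, c)), g(0, p(c)), cons(c, c))), p(c)), cons(cons(0, 0), 0), 0))   [R5 at 1.1.1.1]
3. p(m(cons(cons(0, m(p(g(0, c)), g(0, p(c)), cons(c, c))), p(c)), cons(cons(0, 0), 0), 0))  →  p(m(cons(cons(0, 0), p(c)), cons(cons(0, 0), 0), 0))   [R5 at 1.1.1.2]
4. p(m(cons(cons(0, 0), p(c)), cons(cons(0, 0), 0), 0))  →  p(p(c))   [R1 at 1]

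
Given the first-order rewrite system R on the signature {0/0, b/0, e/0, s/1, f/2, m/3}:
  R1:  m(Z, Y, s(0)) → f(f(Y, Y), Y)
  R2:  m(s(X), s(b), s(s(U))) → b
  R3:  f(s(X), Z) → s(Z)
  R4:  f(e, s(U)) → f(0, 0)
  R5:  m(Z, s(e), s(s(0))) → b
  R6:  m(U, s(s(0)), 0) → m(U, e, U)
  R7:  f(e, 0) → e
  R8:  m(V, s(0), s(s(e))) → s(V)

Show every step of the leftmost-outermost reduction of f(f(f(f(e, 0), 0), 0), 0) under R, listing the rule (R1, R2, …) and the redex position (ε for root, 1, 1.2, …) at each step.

e

1. f(f(f(f(e, 0), 0), 0), 0)  →  f(f(f(e, 0), 0), 0)   [R7 at 1.1.1]
2. f(f(f(e, 0), 0), 0)  →  f(f(e, 0), 0)   [R7 at 1.1]
3. f(f(e, 0), 0)  →  f(e, 0)   [R7 at 1]
4. f(e, 0)  →  e   [R7 at ε]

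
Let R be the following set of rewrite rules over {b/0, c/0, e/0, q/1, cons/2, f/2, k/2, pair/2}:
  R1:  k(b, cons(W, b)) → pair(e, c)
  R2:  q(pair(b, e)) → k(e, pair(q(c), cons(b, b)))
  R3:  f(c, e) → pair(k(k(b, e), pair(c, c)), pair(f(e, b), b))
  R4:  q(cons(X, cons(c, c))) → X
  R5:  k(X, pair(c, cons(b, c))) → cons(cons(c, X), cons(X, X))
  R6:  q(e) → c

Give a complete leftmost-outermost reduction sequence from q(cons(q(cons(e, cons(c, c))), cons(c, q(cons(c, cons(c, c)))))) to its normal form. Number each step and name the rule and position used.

e

1. q(cons(q(cons(e, cons(c, c))), cons(c, q(cons(c, cons(c, c))))))  →  q(cons(e, cons(c, q(cons(c, cons(c, c))))))   [R4 at 1.1]
2. q(cons(e, cons(c, q(cons(c, cons(c, c))))))  →  q(cons(e, cons(c, c)))   [R4 at 1.2.2]
3. q(cons(e, cons(c, c)))  →  e   [R4 at ε]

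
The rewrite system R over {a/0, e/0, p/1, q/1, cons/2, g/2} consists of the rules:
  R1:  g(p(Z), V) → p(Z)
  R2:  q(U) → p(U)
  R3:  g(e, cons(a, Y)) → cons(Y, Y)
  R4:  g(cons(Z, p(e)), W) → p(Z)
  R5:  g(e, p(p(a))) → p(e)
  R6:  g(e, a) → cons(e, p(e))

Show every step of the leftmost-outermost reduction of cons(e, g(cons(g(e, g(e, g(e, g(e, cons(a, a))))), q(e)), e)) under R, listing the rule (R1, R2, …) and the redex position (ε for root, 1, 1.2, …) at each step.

cons(e, p(cons(a, a)))

1. cons(e, g(cons(g(e, g(e, g(e, g(e, cons(a, a))))), q(e)), e))  →  cons(e, g(cons(g(e, g(e, g(e, cons(a, a)))), q(e)), e))   [R3 at 2.1.1.2.2.2]
2. cons(e, g(cons(g(e, g(e, g(e, cons(a, a)))), q(e)), e))  →  cons(e, g(cons(g(e, g(e, cons(a, a))), q(e)), e))   [R3 at 2.1.1.2.2]
3. cons(e, g(cons(g(e, g(e, cons(a, a))), q(e)), e))  →  cons(e, g(cons(g(e, cons(a, a)), q(e)), e))   [R3 at 2.1.1.2]
4. cons(e, g(cons(g(e, cons(a, a)), q(e)), e))  →  cons(e, g(cons(cons(a, a), q(e)), e))   [R3 at 2.1.1]
5. cons(e, g(cons(cons(a, a), q(e)), e))  →  cons(e, g(cons(cons(a, a), p(e)), e))   [R2 at 2.1.2]
6. cons(e, g(cons(cons(a, a), p(e)), e))  →  cons(e, p(cons(a, a)))   [R4 at 2]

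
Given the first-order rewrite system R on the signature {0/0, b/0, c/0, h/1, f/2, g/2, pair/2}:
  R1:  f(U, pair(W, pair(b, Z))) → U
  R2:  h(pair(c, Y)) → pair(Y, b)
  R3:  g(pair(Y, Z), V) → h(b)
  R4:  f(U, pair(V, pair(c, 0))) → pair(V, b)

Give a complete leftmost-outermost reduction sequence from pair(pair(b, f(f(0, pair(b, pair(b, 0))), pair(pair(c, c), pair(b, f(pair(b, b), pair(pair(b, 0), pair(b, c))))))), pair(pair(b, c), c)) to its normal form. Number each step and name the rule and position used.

1. pair(pair(b, f(f(0, pair(b, pair(b, 0))), pair(pair(c, c), pair(b, f(pair(b, b), pair(pair(b, 0), pair(b, c))))))), pair(pair(b, c), c))  →  pair(pair(b, f(0, pair(b, pair(b, 0)))), pair(pair(b, c), c))   [R1 at 1.2]
2. pair(pair(b, f(0, pair(b, pair(b, 0)))), pair(pair(b, c), c))  →  pair(pair(b, 0), pair(pair(b, c), c))   [R1 at 1.2]

pair(pair(b, 0), pair(pair(b, c), c))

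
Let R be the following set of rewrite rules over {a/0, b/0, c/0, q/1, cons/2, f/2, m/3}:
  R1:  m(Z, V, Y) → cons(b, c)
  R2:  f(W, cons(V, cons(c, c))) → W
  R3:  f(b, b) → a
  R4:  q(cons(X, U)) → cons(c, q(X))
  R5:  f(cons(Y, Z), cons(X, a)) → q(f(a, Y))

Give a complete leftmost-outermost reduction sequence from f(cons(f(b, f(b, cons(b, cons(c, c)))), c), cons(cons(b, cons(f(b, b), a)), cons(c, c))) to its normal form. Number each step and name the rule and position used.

cons(a, c)

1. f(cons(f(b, f(b, cons(b, cons(c, c)))), c), cons(cons(b, cons(f(b, b), a)), cons(c, c)))  →  cons(f(b, f(b, cons(b, cons(c, c)))), c)   [R2 at ε]
2. cons(f(b, f(b, cons(b, cons(c, c)))), c)  →  cons(f(b, b), c)   [R2 at 1.2]
3. cons(f(b, b), c)  →  cons(a, c)   [R3 at 1]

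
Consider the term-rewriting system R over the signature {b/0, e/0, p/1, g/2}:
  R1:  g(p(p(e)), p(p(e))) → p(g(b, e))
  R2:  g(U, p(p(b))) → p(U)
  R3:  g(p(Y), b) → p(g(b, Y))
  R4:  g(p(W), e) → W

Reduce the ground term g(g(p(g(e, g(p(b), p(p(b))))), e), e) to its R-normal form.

e

1. g(g(p(g(e, g(p(b), p(p(b))))), e), e)  →  g(g(e, g(p(b), p(p(b)))), e)   [R4 at 1]
2. g(g(e, g(p(b), p(p(b)))), e)  →  g(g(e, p(p(b))), e)   [R2 at 1.2]
3. g(g(e, p(p(b))), e)  →  g(p(e), e)   [R2 at 1]
4. g(p(e), e)  →  e   [R4 at ε]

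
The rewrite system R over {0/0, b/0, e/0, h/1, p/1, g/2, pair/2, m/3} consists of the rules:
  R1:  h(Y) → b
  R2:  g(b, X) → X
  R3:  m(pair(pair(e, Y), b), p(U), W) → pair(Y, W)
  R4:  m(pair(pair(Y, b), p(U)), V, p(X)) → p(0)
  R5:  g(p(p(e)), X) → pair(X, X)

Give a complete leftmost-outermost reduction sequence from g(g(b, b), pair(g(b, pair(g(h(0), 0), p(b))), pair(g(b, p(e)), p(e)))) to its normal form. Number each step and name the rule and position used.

pair(pair(0, p(b)), pair(p(e), p(e)))

1. g(g(b, b), pair(g(b, pair(g(h(0), 0), p(b))), pair(g(b, p(e)), p(e))))  →  g(b, pair(g(b, pair(g(h(0), 0), p(b))), pair(g(b, p(e)), p(e))))   [R2 at 1]
2. g(b, pair(g(b, pair(g(h(0), 0), p(b))), pair(g(b, p(e)), p(e))))  →  pair(g(b, pair(g(h(0), 0), p(b))), pair(g(b, p(e)), p(e)))   [R2 at ε]
3. pair(g(b, pair(g(h(0), 0), p(b))), pair(g(b, p(e)), p(e)))  →  pair(pair(g(h(0), 0), p(b)), pair(g(b, p(e)), p(e)))   [R2 at 1]
4. pair(pair(g(h(0), 0), p(b)), pair(g(b, p(e)), p(e)))  →  pair(pair(g(b, 0), p(b)), pair(g(b, p(e)), p(e)))   [R1 at 1.1.1]
5. pair(pair(g(b, 0), p(b)), pair(g(b, p(e)), p(e)))  →  pair(pair(0, p(b)), pair(g(b, p(e)), p(e)))   [R2 at 1.1]
6. pair(pair(0, p(b)), pair(g(b, p(e)), p(e)))  →  pair(pair(0, p(b)), pair(p(e), p(e)))   [R2 at 2.1]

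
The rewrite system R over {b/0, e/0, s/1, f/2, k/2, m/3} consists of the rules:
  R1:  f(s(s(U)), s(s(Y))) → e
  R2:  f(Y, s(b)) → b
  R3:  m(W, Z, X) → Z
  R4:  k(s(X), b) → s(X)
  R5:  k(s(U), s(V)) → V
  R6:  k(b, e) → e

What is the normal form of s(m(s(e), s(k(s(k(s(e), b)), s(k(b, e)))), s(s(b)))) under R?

1. s(m(s(e), s(k(s(k(s(e), b)), s(k(b, e)))), s(s(b))))  →  s(s(k(s(k(s(e), b)), s(k(b, e)))))   [R3 at 1]
2. s(s(k(s(k(s(e), b)), s(k(b, e)))))  →  s(s(k(b, e)))   [R5 at 1.1]
3. s(s(k(b, e)))  →  s(s(e))   [R6 at 1.1]

s(s(e))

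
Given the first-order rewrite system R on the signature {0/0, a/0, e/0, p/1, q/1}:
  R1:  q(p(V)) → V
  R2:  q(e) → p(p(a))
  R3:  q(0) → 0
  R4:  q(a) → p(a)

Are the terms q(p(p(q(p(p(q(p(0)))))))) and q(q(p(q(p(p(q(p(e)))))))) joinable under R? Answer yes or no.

no — NF(t₁) = p(p(0)), NF(t₂) = e

Reduce t₁ = q(p(p(q(p(p(q(p(0)))))))):
1. q(p(p(q(p(p(q(p(0))))))))  →  p(q(p(p(q(p(0))))))   [R1 at ε]
2. p(q(p(p(q(p(0))))))  →  p(p(q(p(0))))   [R1 at 1]
3. p(p(q(p(0))))  →  p(p(0))   [R1 at 1.1]

Reduce t₂ = q(q(p(q(p(p(q(p(e)))))))):
1. q(q(p(q(p(p(q(p(e))))))))  →  q(q(p(p(q(p(e))))))   [R1 at 1]
2. q(q(p(p(q(p(e))))))  →  q(p(q(p(e))))   [R1 at 1]
3. q(p(q(p(e))))  →  q(p(e))   [R1 at ε]
4. q(p(e))  →  e   [R1 at ε]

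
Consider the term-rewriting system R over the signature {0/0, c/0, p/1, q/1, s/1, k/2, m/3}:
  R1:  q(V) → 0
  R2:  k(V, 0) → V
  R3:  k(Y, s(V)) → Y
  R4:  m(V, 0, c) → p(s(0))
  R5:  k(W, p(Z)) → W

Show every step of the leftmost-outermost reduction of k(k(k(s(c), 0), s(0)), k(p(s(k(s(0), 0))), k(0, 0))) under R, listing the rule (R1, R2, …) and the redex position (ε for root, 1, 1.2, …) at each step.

1. k(k(k(s(c), 0), s(0)), k(p(s(k(s(0), 0))), k(0, 0)))  →  k(k(s(c), 0), k(p(s(k(s(0), 0))), k(0, 0)))   [R3 at 1]
2. k(k(s(c), 0), k(p(s(k(s(0), 0))), k(0, 0)))  →  k(s(c), k(p(s(k(s(0), 0))), k(0, 0)))   [R2 at 1]
3. k(s(c), k(p(s(k(s(0), 0))), k(0, 0)))  →  k(s(c), k(p(s(s(0))), k(0, 0)))   [R2 at 2.1.1.1]
4. k(s(c), k(p(s(s(0))), k(0, 0)))  →  k(s(c), k(p(s(s(0))), 0))   [R2 at 2.2]
5. k(s(c), k(p(s(s(0))), 0))  →  k(s(c), p(s(s(0))))   [R2 at 2]
6. k(s(c), p(s(s(0))))  →  s(c)   [R5 at ε]

s(c)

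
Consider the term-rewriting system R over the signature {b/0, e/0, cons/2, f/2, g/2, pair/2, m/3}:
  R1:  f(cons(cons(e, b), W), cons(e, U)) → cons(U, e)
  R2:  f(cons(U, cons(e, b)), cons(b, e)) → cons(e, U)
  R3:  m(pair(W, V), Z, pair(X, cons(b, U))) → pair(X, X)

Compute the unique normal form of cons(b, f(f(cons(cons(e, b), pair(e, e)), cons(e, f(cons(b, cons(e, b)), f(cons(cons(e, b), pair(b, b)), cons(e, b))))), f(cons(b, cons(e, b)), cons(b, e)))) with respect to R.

1. cons(b, f(f(cons(cons(e, b), pair(e, e)), cons(e, f(cons(b, cons(e, b)), f(cons(cons(e, b), pair(b, b)), cons(e, b))))), f(cons(b, cons(e, b)), cons(b, e))))  →  cons(b, f(cons(f(cons(b, cons(e, b)), f(cons(cons(e, b), pair(b, b)), cons(e, b))), e), f(cons(b, cons(e, b)), cons(b, e))))   [R1 at 2.1]
2. cons(b, f(cons(f(cons(b, cons(e, b)), f(cons(cons(e, b), pair(b, b)), cons(e, b))), e), f(cons(b, cons(e, b)), cons(b, e))))  →  cons(b, f(cons(f(cons(b, cons(e, b)), cons(b, e)), e), f(cons(b, cons(e, b)), cons(b, e))))   [R1 at 2.1.1.2]
3. cons(b, f(cons(f(cons(b, cons(e, b)), cons(b, e)), e), f(cons(b, cons(e, b)), cons(b, e))))  →  cons(b, f(cons(cons(e, b), e), f(cons(b, cons(e, b)), cons(b, e))))   [R2 at 2.1.1]
4. cons(b, f(cons(cons(e, b), e), f(cons(b, cons(e, b)), cons(b, e))))  →  cons(b, f(cons(cons(e, b), e), cons(e, b)))   [R2 at 2.2]
5. cons(b, f(cons(cons(e, b), e), cons(e, b)))  →  cons(b, cons(b, e))   [R1 at 2]

cons(b, cons(b, e))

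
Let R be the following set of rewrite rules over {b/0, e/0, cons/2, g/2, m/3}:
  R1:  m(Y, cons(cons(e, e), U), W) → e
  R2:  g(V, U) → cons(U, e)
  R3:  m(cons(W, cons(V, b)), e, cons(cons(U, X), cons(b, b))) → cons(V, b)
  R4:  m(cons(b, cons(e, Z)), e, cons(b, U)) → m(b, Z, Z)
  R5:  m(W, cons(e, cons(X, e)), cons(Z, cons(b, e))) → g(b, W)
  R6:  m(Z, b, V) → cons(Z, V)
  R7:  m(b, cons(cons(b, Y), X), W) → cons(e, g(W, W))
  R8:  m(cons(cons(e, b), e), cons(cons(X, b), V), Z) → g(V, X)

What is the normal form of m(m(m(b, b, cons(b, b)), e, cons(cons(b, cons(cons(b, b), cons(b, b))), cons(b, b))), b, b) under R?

1. m(m(m(b, b, cons(b, b)), e, cons(cons(b, cons(cons(b, b), cons(b, b))), cons(b, b))), b, b)  →  cons(m(m(b, b, cons(b, b)), e, cons(cons(b, cons(cons(b, b), cons(b, b))), cons(b, b))), b)   [R6 at ε]
2. cons(m(m(b, b, cons(b, b)), e, cons(cons(b, cons(cons(b, b), cons(b, b))), cons(b, b))), b)  →  cons(m(cons(b, cons(b, b)), e, cons(cons(b, cons(cons(b, b), cons(b, b))), cons(b, b))), b)   [R6 at 1.1]
3. cons(m(cons(b, cons(b, b)), e, cons(cons(b, cons(cons(b, b), cons(b, b))), cons(b, b))), b)  →  cons(cons(b, b), b)   [R3 at 1]

cons(cons(b, b), b)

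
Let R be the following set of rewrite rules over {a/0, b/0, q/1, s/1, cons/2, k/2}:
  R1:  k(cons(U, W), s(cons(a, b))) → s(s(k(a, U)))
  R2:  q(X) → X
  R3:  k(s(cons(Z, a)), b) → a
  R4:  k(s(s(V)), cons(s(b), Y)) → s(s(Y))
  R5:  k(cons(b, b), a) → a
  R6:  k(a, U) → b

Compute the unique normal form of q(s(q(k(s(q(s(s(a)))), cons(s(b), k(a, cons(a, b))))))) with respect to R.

s(s(s(b)))

1. q(s(q(k(s(q(s(s(a)))), cons(s(b), k(a, cons(a, b)))))))  →  s(q(k(s(q(s(s(a)))), cons(s(b), k(a, cons(a, b))))))   [R2 at ε]
2. s(q(k(s(q(s(s(a)))), cons(s(b), k(a, cons(a, b))))))  →  s(k(s(q(s(s(a)))), cons(s(b), k(a, cons(a, b)))))   [R2 at 1]
3. s(k(s(q(s(s(a)))), cons(s(b), k(a, cons(a, b)))))  →  s(k(s(s(s(a))), cons(s(b), k(a, cons(a, b)))))   [R2 at 1.1.1]
4. s(k(s(s(s(a))), cons(s(b), k(a, cons(a, b)))))  →  s(s(s(k(a, cons(a, b)))))   [R4 at 1]
5. s(s(s(k(a, cons(a, b)))))  →  s(s(s(b)))   [R6 at 1.1.1]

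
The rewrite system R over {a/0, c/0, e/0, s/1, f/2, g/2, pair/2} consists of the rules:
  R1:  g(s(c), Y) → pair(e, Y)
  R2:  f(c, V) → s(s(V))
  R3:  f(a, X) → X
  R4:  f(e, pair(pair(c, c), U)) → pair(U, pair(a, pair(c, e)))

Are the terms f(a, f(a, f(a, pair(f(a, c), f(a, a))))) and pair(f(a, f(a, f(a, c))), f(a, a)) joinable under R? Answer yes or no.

Reduce t₁ = f(a, f(a, f(a, pair(f(a, c), f(a, a))))):
1. f(a, f(a, f(a, pair(f(a, c), f(a, a)))))  →  f(a, f(a, pair(f(a, c), f(a, a))))   [R3 at ε]
2. f(a, f(a, pair(f(a, c), f(a, a))))  →  f(a, pair(f(a, c), f(a, a)))   [R3 at ε]
3. f(a, pair(f(a, c), f(a, a)))  →  pair(f(a, c), f(a, a))   [R3 at ε]
4. pair(f(a, c), f(a, a))  →  pair(c, f(a, a))   [R3 at 1]
5. pair(c, f(a, a))  →  pair(c, a)   [R3 at 2]

Reduce t₂ = pair(f(a, f(a, f(a, c))), f(a, a)):
1. pair(f(a, f(a, f(a, c))), f(a, a))  →  pair(f(a, f(a, c)), f(a, a))   [R3 at 1]
2. pair(f(a, f(a, c)), f(a, a))  →  pair(f(a, c), f(a, a))   [R3 at 1]
3. pair(f(a, c), f(a, a))  →  pair(c, f(a, a))   [R3 at 1]
4. pair(c, f(a, a))  →  pair(c, a)   [R3 at 2]

yes — NF(t₁) = pair(c, a), NF(t₂) = pair(c, a)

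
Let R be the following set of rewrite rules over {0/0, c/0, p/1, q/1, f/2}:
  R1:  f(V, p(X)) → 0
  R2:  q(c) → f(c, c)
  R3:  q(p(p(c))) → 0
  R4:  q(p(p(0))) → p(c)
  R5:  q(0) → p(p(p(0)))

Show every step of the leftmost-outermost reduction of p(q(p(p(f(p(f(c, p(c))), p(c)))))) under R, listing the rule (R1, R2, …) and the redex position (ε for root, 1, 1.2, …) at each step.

p(p(c))

1. p(q(p(p(f(p(f(c, p(c))), p(c))))))  →  p(q(p(p(0))))   [R1 at 1.1.1.1]
2. p(q(p(p(0))))  →  p(p(c))   [R4 at 1]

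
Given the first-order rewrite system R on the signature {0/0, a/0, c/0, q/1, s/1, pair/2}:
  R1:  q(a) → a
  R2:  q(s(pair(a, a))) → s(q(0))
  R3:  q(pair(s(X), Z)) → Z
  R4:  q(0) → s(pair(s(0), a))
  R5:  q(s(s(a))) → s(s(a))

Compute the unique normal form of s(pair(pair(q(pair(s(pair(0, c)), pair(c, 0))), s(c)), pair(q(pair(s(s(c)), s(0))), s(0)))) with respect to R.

1. s(pair(pair(q(pair(s(pair(0, c)), pair(c, 0))), s(c)), pair(q(pair(s(s(c)), s(0))), s(0))))  →  s(pair(pair(pair(c, 0), s(c)), pair(q(pair(s(s(c)), s(0))), s(0))))   [R3 at 1.1.1]
2. s(pair(pair(pair(c, 0), s(c)), pair(q(pair(s(s(c)), s(0))), s(0))))  →  s(pair(pair(pair(c, 0), s(c)), pair(s(0), s(0))))   [R3 at 1.2.1]

s(pair(pair(pair(c, 0), s(c)), pair(s(0), s(0))))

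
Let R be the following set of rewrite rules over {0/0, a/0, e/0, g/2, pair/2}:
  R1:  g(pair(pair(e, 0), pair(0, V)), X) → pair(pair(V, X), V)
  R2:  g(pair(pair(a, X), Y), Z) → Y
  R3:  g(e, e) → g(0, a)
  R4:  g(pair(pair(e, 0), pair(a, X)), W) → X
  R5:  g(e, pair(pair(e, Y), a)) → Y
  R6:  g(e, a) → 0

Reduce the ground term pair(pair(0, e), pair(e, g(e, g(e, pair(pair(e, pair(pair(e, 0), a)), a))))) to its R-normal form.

1. pair(pair(0, e), pair(e, g(e, g(e, pair(pair(e, pair(pair(e, 0), a)), a)))))  →  pair(pair(0, e), pair(e, g(e, pair(pair(e, 0), a))))   [R5 at 2.2.2]
2. pair(pair(0, e), pair(e, g(e, pair(pair(e, 0), a))))  →  pair(pair(0, e), pair(e, 0))   [R5 at 2.2]

pair(pair(0, e), pair(e, 0))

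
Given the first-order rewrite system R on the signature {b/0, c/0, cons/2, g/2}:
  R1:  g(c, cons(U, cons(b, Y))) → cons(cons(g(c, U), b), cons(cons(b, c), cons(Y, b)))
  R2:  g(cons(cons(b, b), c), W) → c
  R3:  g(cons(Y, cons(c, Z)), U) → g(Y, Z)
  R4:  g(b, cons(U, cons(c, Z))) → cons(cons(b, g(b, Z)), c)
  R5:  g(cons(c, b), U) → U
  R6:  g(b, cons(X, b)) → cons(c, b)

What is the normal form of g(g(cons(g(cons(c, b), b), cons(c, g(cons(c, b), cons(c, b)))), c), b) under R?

1. g(g(cons(g(cons(c, b), b), cons(c, g(cons(c, b), cons(c, b)))), c), b)  →  g(g(g(cons(c, b), b), g(cons(c, b), cons(c, b))), b)   [R3 at 1]
2. g(g(g(cons(c, b), b), g(cons(c, b), cons(c, b))), b)  →  g(g(b, g(cons(c, b), cons(c, b))), b)   [R5 at 1.1]
3. g(g(b, g(cons(c, b), cons(c, b))), b)  →  g(g(b, cons(c, b)), b)   [R5 at 1.2]
4. g(g(b, cons(c, b)), b)  →  g(cons(c, b), b)   [R6 at 1]
5. g(cons(c, b), b)  →  b   [R5 at ε]

b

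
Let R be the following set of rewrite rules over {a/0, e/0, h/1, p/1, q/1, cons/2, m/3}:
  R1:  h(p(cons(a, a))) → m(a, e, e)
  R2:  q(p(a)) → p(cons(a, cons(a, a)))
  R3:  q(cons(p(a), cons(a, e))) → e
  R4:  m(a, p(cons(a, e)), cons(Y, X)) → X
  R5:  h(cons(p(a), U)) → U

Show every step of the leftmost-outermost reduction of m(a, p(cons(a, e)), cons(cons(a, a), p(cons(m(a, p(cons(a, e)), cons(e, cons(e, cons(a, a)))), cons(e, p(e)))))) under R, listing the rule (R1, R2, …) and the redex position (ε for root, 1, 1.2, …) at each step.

p(cons(cons(e, cons(a, a)), cons(e, p(e))))

1. m(a, p(cons(a, e)), cons(cons(a, a), p(cons(m(a, p(cons(a, e)), cons(e, cons(e, cons(a, a)))), cons(e, p(e))))))  →  p(cons(m(a, p(cons(a, e)), cons(e, cons(e, cons(a, a)))), cons(e, p(e))))   [R4 at ε]
2. p(cons(m(a, p(cons(a, e)), cons(e, cons(e, cons(a, a)))), cons(e, p(e))))  →  p(cons(cons(e, cons(a, a)), cons(e, p(e))))   [R4 at 1.1]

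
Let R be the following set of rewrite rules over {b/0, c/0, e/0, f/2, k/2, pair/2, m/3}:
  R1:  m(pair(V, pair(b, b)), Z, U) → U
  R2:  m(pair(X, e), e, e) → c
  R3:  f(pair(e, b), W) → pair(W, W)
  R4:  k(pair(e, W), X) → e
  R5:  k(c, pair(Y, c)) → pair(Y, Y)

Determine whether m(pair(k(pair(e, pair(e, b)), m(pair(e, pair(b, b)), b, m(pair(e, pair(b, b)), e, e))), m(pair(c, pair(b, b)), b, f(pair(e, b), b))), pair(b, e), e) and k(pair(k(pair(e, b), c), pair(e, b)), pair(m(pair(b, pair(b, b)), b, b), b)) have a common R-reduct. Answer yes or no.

Reduce t₁ = m(pair(k(pair(e, pair(e, b)), m(pair(e, pair(b, b)), b, m(pair(e, pair(b, b)), e, e))), m(pair(c, pair(b, b)), b, f(pair(e, b), b))), pair(b, e), e):
1. m(pair(k(pair(e, pair(e, b)), m(pair(e, pair(b, b)), b, m(pair(e, pair(b, b)), e, e))), m(pair(c, pair(b, b)), b, f(pair(e, b), b))), pair(b, e), e)  →  m(pair(e, m(pair(c, pair(b, b)), b, f(pair(e, b), b))), pair(b, e), e)   [R4 at 1.1]
2. m(pair(e, m(pair(c, pair(b, b)), b, f(pair(e, b), b))), pair(b, e), e)  →  m(pair(e, f(pair(e, b), b)), pair(b, e), e)   [R1 at 1.2]
3. m(pair(e, f(pair(e, b), b)), pair(b, e), e)  →  m(pair(e, pair(b, b)), pair(b, e), e)   [R3 at 1.2]
4. m(pair(e, pair(b, b)), pair(b, e), e)  →  e   [R1 at ε]

Reduce t₂ = k(pair(k(pair(e, b), c), pair(e, b)), pair(m(pair(b, pair(b, b)), b, b), b)):
1. k(pair(k(pair(e, b), c), pair(e, b)), pair(m(pair(b, pair(b, b)), b, b), b))  →  k(pair(e, pair(e, b)), pair(m(pair(b, pair(b, b)), b, b), b))   [R4 at 1.1]
2. k(pair(e, pair(e, b)), pair(m(pair(b, pair(b, b)), b, b), b))  →  e   [R4 at ε]

yes — NF(t₁) = e, NF(t₂) = e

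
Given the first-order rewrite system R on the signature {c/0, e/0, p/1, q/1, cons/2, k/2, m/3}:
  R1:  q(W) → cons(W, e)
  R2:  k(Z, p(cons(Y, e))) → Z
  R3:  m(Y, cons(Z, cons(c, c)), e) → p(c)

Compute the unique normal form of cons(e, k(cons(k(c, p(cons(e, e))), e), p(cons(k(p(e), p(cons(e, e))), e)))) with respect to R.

1. cons(e, k(cons(k(c, p(cons(e, e))), e), p(cons(k(p(e), p(cons(e, e))), e))))  →  cons(e, cons(k(c, p(cons(e, e))), e))   [R2 at 2]
2. cons(e, cons(k(c, p(cons(e, e))), e))  →  cons(e, cons(c, e))   [R2 at 2.1]

cons(e, cons(c, e))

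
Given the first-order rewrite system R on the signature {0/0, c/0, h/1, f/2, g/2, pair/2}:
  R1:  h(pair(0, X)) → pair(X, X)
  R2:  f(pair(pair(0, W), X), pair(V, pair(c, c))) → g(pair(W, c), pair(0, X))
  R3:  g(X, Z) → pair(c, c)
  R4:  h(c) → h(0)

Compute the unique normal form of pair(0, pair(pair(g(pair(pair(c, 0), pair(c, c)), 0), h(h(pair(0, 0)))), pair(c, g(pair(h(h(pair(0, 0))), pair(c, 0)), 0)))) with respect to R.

pair(0, pair(pair(pair(c, c), pair(0, 0)), pair(c, pair(c, c))))

1. pair(0, pair(pair(g(pair(pair(c, 0), pair(c, c)), 0), h(h(pair(0, 0)))), pair(c, g(pair(h(h(pair(0, 0))), pair(c, 0)), 0))))  →  pair(0, pair(pair(pair(c, c), h(h(pair(0, 0)))), pair(c, g(pair(h(h(pair(0, 0))), pair(c, 0)), 0))))   [R3 at 2.1.1]
2. pair(0, pair(pair(pair(c, c), h(h(pair(0, 0)))), pair(c, g(pair(h(h(pair(0, 0))), pair(c, 0)), 0))))  →  pair(0, pair(pair(pair(c, c), h(pair(0, 0))), pair(c, g(pair(h(h(pair(0, 0))), pair(c, 0)), 0))))   [R1 at 2.1.2.1]
3. pair(0, pair(pair(pair(c, c), h(pair(0, 0))), pair(c, g(pair(h(h(pair(0, 0))), pair(c, 0)), 0))))  →  pair(0, pair(pair(pair(c, c), pair(0, 0)), pair(c, g(pair(h(h(pair(0, 0))), pair(c, 0)), 0))))   [R1 at 2.1.2]
4. pair(0, pair(pair(pair(c, c), pair(0, 0)), pair(c, g(pair(h(h(pair(0, 0))), pair(c, 0)), 0))))  →  pair(0, pair(pair(pair(c, c), pair(0, 0)), pair(c, pair(c, c))))   [R3 at 2.2.2]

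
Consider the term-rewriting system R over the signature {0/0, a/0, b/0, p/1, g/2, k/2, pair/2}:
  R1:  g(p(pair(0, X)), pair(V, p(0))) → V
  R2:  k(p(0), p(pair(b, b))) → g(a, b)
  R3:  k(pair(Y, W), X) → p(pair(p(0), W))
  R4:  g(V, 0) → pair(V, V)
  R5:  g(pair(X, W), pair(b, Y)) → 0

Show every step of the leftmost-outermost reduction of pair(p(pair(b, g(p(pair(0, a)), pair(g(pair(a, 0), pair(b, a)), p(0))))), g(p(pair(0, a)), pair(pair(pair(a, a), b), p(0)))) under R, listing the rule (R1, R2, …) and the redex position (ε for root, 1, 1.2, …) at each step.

1. pair(p(pair(b, g(p(pair(0, a)), pair(g(pair(a, 0), pair(b, a)), p(0))))), g(p(pair(0, a)), pair(pair(pair(a, a), b), p(0))))  →  pair(p(pair(b, g(pair(a, 0), pair(b, a)))), g(p(pair(0, a)), pair(pair(pair(a, a), b), p(0))))   [R1 at 1.1.2]
2. pair(p(pair(b, g(pair(a, 0), pair(b, a)))), g(p(pair(0, a)), pair(pair(pair(a, a), b), p(0))))  →  pair(p(pair(b, 0)), g(p(pair(0, a)), pair(pair(pair(a, a), b), p(0))))   [R5 at 1.1.2]
3. pair(p(pair(b, 0)), g(p(pair(0, a)), pair(pair(pair(a, a), b), p(0))))  →  pair(p(pair(b, 0)), pair(pair(a, a), b))   [R1 at 2]

pair(p(pair(b, 0)), pair(pair(a, a), b))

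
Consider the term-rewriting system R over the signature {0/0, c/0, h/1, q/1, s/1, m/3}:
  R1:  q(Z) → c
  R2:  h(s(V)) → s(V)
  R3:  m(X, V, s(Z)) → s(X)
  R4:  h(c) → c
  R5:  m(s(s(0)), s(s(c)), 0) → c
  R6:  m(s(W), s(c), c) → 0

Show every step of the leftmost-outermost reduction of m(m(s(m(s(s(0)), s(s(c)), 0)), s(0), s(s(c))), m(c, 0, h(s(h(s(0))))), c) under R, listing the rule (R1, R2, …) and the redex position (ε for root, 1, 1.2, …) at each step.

0

1. m(m(s(m(s(s(0)), s(s(c)), 0)), s(0), s(s(c))), m(c, 0, h(s(h(s(0))))), c)  →  m(s(s(m(s(s(0)), s(s(c)), 0))), m(c, 0, h(s(h(s(0))))), c)   [R3 at 1]
2. m(s(s(m(s(s(0)), s(s(c)), 0))), m(c, 0, h(s(h(s(0))))), c)  →  m(s(s(c)), m(c, 0, h(s(h(s(0))))), c)   [R5 at 1.1.1]
3. m(s(s(c)), m(c, 0, h(s(h(s(0))))), c)  →  m(s(s(c)), m(c, 0, s(h(s(0)))), c)   [R2 at 2.3]
4. m(s(s(c)), m(c, 0, s(h(s(0)))), c)  →  m(s(s(c)), s(c), c)   [R3 at 2]
5. m(s(s(c)), s(c), c)  →  0   [R6 at ε]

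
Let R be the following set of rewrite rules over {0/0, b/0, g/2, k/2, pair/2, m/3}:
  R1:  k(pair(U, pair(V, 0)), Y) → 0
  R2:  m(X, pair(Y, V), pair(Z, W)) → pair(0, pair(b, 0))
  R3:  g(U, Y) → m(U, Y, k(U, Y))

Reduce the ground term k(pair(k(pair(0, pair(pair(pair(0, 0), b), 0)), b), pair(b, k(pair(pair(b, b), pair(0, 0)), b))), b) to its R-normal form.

1. k(pair(k(pair(0, pair(pair(pair(0, 0), b), 0)), b), pair(b, k(pair(pair(b, b), pair(0, 0)), b))), b)  →  k(pair(0, pair(b, k(pair(pair(b, b), pair(0, 0)), b))), b)   [R1 at 1.1]
2. k(pair(0, pair(b, k(pair(pair(b, b), pair(0, 0)), b))), b)  →  k(pair(0, pair(b, 0)), b)   [R1 at 1.2.2]
3. k(pair(0, pair(b, 0)), b)  →  0   [R1 at ε]

0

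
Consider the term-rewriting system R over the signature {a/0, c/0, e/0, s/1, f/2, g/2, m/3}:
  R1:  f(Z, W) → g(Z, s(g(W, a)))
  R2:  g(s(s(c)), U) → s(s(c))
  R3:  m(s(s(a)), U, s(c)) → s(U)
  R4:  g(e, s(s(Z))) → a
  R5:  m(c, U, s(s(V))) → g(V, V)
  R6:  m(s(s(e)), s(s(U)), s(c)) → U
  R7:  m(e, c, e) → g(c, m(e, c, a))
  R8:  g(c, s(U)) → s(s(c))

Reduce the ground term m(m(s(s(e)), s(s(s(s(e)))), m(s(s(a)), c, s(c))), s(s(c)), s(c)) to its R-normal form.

c

1. m(m(s(s(e)), s(s(s(s(e)))), m(s(s(a)), c, s(c))), s(s(c)), s(c))  →  m(m(s(s(e)), s(s(s(s(e)))), s(c)), s(s(c)), s(c))   [R3 at 1.3]
2. m(m(s(s(e)), s(s(s(s(e)))), s(c)), s(s(c)), s(c))  →  m(s(s(e)), s(s(c)), s(c))   [R6 at 1]
3. m(s(s(e)), s(s(c)), s(c))  →  c   [R6 at ε]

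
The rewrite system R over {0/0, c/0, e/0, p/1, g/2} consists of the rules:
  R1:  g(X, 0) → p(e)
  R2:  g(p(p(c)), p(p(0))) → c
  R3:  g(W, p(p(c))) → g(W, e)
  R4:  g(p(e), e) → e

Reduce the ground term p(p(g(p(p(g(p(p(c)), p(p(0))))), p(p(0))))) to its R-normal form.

p(p(c))

1. p(p(g(p(p(g(p(p(c)), p(p(0))))), p(p(0)))))  →  p(p(g(p(p(c)), p(p(0)))))   [R2 at 1.1.1.1.1]
2. p(p(g(p(p(c)), p(p(0)))))  →  p(p(c))   [R2 at 1.1]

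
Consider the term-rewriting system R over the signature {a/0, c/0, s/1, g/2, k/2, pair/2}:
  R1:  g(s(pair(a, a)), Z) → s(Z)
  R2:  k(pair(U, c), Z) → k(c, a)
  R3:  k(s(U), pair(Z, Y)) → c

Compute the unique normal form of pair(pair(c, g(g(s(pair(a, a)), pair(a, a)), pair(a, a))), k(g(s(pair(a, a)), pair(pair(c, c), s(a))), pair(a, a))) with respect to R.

1. pair(pair(c, g(g(s(pair(a, a)), pair(a, a)), pair(a, a))), k(g(s(pair(a, a)), pair(pair(c, c), s(a))), pair(a, a)))  →  pair(pair(c, g(s(pair(a, a)), pair(a, a))), k(g(s(pair(a, a)), pair(pair(c, c), s(a))), pair(a, a)))   [R1 at 1.2.1]
2. pair(pair(c, g(s(pair(a, a)), pair(a, a))), k(g(s(pair(a, a)), pair(pair(c, c), s(a))), pair(a, a)))  →  pair(pair(c, s(pair(a, a))), k(g(s(pair(a, a)), pair(pair(c, c), s(a))), pair(a, a)))   [R1 at 1.2]
3. pair(pair(c, s(pair(a, a))), k(g(s(pair(a, a)), pair(pair(c, c), s(a))), pair(a, a)))  →  pair(pair(c, s(pair(a, a))), k(s(pair(pair(c, c), s(a))), pair(a, a)))   [R1 at 2.1]
4. pair(pair(c, s(pair(a, a))), k(s(pair(pair(c, c), s(a))), pair(a, a)))  →  pair(pair(c, s(pair(a, a))), c)   [R3 at 2]

pair(pair(c, s(pair(a, a))), c)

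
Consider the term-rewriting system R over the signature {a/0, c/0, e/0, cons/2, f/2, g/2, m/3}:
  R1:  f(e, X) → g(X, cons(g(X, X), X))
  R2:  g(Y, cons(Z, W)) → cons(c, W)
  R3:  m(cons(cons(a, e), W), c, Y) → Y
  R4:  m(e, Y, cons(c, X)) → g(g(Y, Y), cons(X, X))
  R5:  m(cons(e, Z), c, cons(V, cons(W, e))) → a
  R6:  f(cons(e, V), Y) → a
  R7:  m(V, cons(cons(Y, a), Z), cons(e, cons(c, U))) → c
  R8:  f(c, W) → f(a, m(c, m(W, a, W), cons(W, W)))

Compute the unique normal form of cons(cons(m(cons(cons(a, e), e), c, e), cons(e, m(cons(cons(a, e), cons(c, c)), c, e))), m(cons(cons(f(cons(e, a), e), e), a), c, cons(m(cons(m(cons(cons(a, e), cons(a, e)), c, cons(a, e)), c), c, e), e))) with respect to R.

cons(cons(e, cons(e, e)), cons(e, e))

1. cons(cons(m(cons(cons(a, e), e), c, e), cons(e, m(cons(cons(a, e), cons(c, c)), c, e))), m(cons(cons(f(cons(e, a), e), e), a), c, cons(m(cons(m(cons(cons(a, e), cons(a, e)), c, cons(a, e)), c), c, e), e)))  →  cons(cons(e, cons(e, m(cons(cons(a, e), cons(c, c)), c, e))), m(cons(cons(f(cons(e, a), e), e), a), c, cons(m(cons(m(cons(cons(a, e), cons(a, e)), c, cons(a, e)), c), c, e), e)))   [R3 at 1.1]
2. cons(cons(e, cons(e, m(cons(cons(a, e), cons(c, c)), c, e))), m(cons(cons(f(cons(e, a), e), e), a), c, cons(m(cons(m(cons(cons(a, e), cons(a, e)), c, cons(a, e)), c), c, e), e)))  →  cons(cons(e, cons(e, e)), m(cons(cons(f(cons(e, a), e), e), a), c, cons(m(cons(m(cons(cons(a, e), cons(a, e)), c, cons(a, e)), c), c, e), e)))   [R3 at 1.2.2]
3. cons(cons(e, cons(e, e)), m(cons(cons(f(cons(e, a), e), e), a), c, cons(m(cons(m(cons(cons(a, e), cons(a, e)), c, cons(a, e)), c), c, e), e)))  →  cons(cons(e, cons(e, e)), m(cons(cons(a, e), a), c, cons(m(cons(m(cons(cons(a, e), cons(a, e)), c, cons(a, e)), c), c, e), e)))   [R6 at 2.1.1.1]
4. cons(cons(e, cons(e, e)), m(cons(cons(a, e), a), c, cons(m(cons(m(cons(cons(a, e), cons(a, e)), c, cons(a, e)), c), c, e), e)))  →  cons(cons(e, cons(e, e)), cons(m(cons(m(cons(cons(a, e), cons(a, e)), c, cons(a, e)), c), c, e), e))   [R3 at 2]
5. cons(cons(e, cons(e, e)), cons(m(cons(m(cons(cons(a, e), cons(a, e)), c, cons(a, e)), c), c, e), e))  →  cons(cons(e, cons(e, e)), cons(m(cons(cons(a, e), c), c, e), e))   [R3 at 2.1.1.1]
6. cons(cons(e, cons(e, e)), cons(m(cons(cons(a, e), c), c, e), e))  →  cons(cons(e, cons(e, e)), cons(e, e))   [R3 at 2.1]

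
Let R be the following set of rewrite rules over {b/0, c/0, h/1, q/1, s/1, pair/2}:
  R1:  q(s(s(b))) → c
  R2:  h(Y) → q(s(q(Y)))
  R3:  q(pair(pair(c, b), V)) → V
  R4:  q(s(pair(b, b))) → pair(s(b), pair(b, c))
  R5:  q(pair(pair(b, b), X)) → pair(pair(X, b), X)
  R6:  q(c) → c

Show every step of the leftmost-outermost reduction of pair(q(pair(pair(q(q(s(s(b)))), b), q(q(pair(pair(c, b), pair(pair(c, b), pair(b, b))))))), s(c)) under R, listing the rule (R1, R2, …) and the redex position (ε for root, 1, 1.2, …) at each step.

1. pair(q(pair(pair(q(q(s(s(b)))), b), q(q(pair(pair(c, b), pair(pair(c, b), pair(b, b))))))), s(c))  →  pair(q(pair(pair(q(c), b), q(q(pair(pair(c, b), pair(pair(c, b), pair(b, b))))))), s(c))   [R1 at 1.1.1.1.1]
2. pair(q(pair(pair(q(c), b), q(q(pair(pair(c, b), pair(pair(c, b), pair(b, b))))))), s(c))  →  pair(q(pair(pair(c, b), q(q(pair(pair(c, b), pair(pair(c, b), pair(b, b))))))), s(c))   [R6 at 1.1.1.1]
3. pair(q(pair(pair(c, b), q(q(pair(pair(c, b), pair(pair(c, b), pair(b, b))))))), s(c))  →  pair(q(q(pair(pair(c, b), pair(pair(c, b), pair(b, b))))), s(c))   [R3 at 1]
4. pair(q(q(pair(pair(c, b), pair(pair(c, b), pair(b, b))))), s(c))  →  pair(q(pair(pair(c, b), pair(b, b))), s(c))   [R3 at 1.1]
5. pair(q(pair(pair(c, b), pair(b, b))), s(c))  →  pair(pair(b, b), s(c))   [R3 at 1]

pair(pair(b, b), s(c))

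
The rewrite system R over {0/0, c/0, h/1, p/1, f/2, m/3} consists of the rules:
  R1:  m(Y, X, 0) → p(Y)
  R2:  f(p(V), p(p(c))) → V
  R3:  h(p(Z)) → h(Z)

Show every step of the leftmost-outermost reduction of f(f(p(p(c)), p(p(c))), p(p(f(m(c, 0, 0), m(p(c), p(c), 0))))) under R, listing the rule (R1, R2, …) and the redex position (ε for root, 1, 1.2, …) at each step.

1. f(f(p(p(c)), p(p(c))), p(p(f(m(c, 0, 0), m(p(c), p(c), 0)))))  →  f(p(c), p(p(f(m(c, 0, 0), m(p(c), p(c), 0)))))   [R2 at 1]
2. f(p(c), p(p(f(m(c, 0, 0), m(p(c), p(c), 0)))))  →  f(p(c), p(p(f(p(c), m(p(c), p(c), 0)))))   [R1 at 2.1.1.1]
3. f(p(c), p(p(f(p(c), m(p(c), p(c), 0)))))  →  f(p(c), p(p(f(p(c), p(p(c))))))   [R1 at 2.1.1.2]
4. f(p(c), p(p(f(p(c), p(p(c))))))  →  f(p(c), p(p(c)))   [R2 at 2.1.1]
5. f(p(c), p(p(c)))  →  c   [R2 at ε]

c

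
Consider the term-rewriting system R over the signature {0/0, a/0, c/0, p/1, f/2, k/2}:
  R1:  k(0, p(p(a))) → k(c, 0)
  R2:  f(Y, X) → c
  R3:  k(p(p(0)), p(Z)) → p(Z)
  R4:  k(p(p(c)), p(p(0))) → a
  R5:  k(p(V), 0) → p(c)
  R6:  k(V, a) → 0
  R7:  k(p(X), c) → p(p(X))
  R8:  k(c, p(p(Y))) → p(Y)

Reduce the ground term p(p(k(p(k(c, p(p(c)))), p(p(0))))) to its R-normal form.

p(p(a))

1. p(p(k(p(k(c, p(p(c)))), p(p(0)))))  →  p(p(k(p(p(c)), p(p(0)))))   [R8 at 1.1.1.1]
2. p(p(k(p(p(c)), p(p(0)))))  →  p(p(a))   [R4 at 1.1]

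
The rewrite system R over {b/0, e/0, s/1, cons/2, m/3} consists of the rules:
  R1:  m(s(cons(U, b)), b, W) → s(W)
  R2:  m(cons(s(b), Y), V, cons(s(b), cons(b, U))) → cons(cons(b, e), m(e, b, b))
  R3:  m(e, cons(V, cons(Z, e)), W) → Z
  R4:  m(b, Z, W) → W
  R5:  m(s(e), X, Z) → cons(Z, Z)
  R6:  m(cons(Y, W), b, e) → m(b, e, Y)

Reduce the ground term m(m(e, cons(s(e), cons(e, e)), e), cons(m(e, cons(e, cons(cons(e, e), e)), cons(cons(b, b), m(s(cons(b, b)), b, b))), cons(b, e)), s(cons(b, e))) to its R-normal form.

1. m(m(e, cons(s(e), cons(e, e)), e), cons(m(e, cons(e, cons(cons(e, e), e)), cons(cons(b, b), m(s(cons(b, b)), b, b))), cons(b, e)), s(cons(b, e)))  →  m(e, cons(m(e, cons(e, cons(cons(e, e), e)), cons(cons(b, b), m(s(cons(b, b)), b, b))), cons(b, e)), s(cons(b, e)))   [R3 at 1]
2. m(e, cons(m(e, cons(e, cons(cons(e, e), e)), cons(cons(b, b), m(s(cons(b, b)), b, b))), cons(b, e)), s(cons(b, e)))  →  b   [R3 at ε]

b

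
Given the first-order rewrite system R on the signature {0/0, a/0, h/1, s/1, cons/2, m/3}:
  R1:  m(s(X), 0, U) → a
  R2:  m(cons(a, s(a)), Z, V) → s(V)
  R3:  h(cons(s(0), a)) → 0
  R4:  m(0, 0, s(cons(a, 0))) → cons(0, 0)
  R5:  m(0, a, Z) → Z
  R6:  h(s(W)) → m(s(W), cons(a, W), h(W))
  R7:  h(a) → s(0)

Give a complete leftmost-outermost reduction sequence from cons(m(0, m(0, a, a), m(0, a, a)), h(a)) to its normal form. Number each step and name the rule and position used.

cons(a, s(0))

1. cons(m(0, m(0, a, a), m(0, a, a)), h(a))  →  cons(m(0, a, m(0, a, a)), h(a))   [R5 at 1.2]
2. cons(m(0, a, m(0, a, a)), h(a))  →  cons(m(0, a, a), h(a))   [R5 at 1]
3. cons(m(0, a, a), h(a))  →  cons(a, h(a))   [R5 at 1]
4. cons(a, h(a))  →  cons(a, s(0))   [R7 at 2]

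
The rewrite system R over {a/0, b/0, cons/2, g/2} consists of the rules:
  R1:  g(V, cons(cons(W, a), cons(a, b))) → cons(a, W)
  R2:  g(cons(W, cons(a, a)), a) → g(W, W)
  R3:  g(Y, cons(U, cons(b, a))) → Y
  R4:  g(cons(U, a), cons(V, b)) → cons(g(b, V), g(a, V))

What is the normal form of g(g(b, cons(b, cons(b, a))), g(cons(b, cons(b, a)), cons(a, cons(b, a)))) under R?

1. g(g(b, cons(b, cons(b, a))), g(cons(b, cons(b, a)), cons(a, cons(b, a))))  →  g(b, g(cons(b, cons(b, a)), cons(a, cons(b, a))))   [R3 at 1]
2. g(b, g(cons(b, cons(b, a)), cons(a, cons(b, a))))  →  g(b, cons(b, cons(b, a)))   [R3 at 2]
3. g(b, cons(b, cons(b, a)))  →  b   [R3 at ε]

b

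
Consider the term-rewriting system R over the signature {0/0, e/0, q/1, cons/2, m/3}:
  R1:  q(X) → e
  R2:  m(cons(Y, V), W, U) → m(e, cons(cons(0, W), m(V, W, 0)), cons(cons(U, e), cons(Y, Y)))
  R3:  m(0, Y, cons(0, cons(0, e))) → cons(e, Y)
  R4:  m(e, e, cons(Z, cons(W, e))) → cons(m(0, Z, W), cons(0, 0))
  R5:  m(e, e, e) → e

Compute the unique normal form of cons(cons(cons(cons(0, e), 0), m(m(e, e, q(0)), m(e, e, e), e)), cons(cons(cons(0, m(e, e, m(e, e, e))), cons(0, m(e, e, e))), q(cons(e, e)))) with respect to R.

cons(cons(cons(cons(0, e), 0), e), cons(cons(cons(0, e), cons(0, e)), e))

1. cons(cons(cons(cons(0, e), 0), m(m(e, e, q(0)), m(e, e, e), e)), cons(cons(cons(0, m(e, e, m(e, e, e))), cons(0, m(e, e, e))), q(cons(e, e))))  →  cons(cons(cons(cons(0, e), 0), m(m(e, e, e), m(e, e, e), e)), cons(cons(cons(0, m(e, e, m(e, e, e))), cons(0, m(e, e, e))), q(cons(e, e))))   [R1 at 1.2.1.3]
2. cons(cons(cons(cons(0, e), 0), m(m(e, e, e), m(e, e, e), e)), cons(cons(cons(0, m(e, e, m(e, e, e))), cons(0, m(e, e, e))), q(cons(e, e))))  →  cons(cons(cons(cons(0, e), 0), m(e, m(e, e, e), e)), cons(cons(cons(0, m(e, e, m(e, e, e))), cons(0, m(e, e, e))), q(cons(e, e))))   [R5 at 1.2.1]
3. cons(cons(cons(cons(0, e), 0), m(e, m(e, e, e), e)), cons(cons(cons(0, m(e, e, m(e, e, e))), cons(0, m(e, e, e))), q(cons(e, e))))  →  cons(cons(cons(cons(0, e), 0), m(e, e, e)), cons(cons(cons(0, m(e, e, m(e, e, e))), cons(0, m(e, e, e))), q(cons(e, e))))   [R5 at 1.2.2]
4. cons(cons(cons(cons(0, e), 0), m(e, e, e)), cons(cons(cons(0, m(e, e, m(e, e, e))), cons(0, m(e, e, e))), q(cons(e, e))))  →  cons(cons(cons(cons(0, e), 0), e), cons(cons(cons(0, m(e, e, m(e, e, e))), cons(0, m(e, e, e))), q(cons(e, e))))   [R5 at 1.2]
5. cons(cons(cons(cons(0, e), 0), e), cons(cons(cons(0, m(e, e, m(e, e, e))), cons(0, m(e, e, e))), q(cons(e, e))))  →  cons(cons(cons(cons(0, e), 0), e), cons(cons(cons(0, m(e, e, e)), cons(0, m(e, e, e))), q(cons(e, e))))   [R5 at 2.1.1.2.3]
6. cons(cons(cons(cons(0, e), 0), e), cons(cons(cons(0, m(e, e, e)), cons(0, m(e, e, e))), q(cons(e, e))))  →  cons(cons(cons(cons(0, e), 0), e), cons(cons(cons(0, e), cons(0, m(e, e, e))), q(cons(e, e))))   [R5 at 2.1.1.2]
7. cons(cons(cons(cons(0, e), 0), e), cons(cons(cons(0, e), cons(0, m(e, e, e))), q(cons(e, e))))  →  cons(cons(cons(cons(0, e), 0), e), cons(cons(cons(0, e), cons(0, e)), q(cons(e, e))))   [R5 at 2.1.2.2]
8. cons(cons(cons(cons(0, e), 0), e), cons(cons(cons(0, e), cons(0, e)), q(cons(e, e))))  →  cons(cons(cons(cons(0, e), 0), e), cons(cons(cons(0, e), cons(0, e)), e))   [R1 at 2.2]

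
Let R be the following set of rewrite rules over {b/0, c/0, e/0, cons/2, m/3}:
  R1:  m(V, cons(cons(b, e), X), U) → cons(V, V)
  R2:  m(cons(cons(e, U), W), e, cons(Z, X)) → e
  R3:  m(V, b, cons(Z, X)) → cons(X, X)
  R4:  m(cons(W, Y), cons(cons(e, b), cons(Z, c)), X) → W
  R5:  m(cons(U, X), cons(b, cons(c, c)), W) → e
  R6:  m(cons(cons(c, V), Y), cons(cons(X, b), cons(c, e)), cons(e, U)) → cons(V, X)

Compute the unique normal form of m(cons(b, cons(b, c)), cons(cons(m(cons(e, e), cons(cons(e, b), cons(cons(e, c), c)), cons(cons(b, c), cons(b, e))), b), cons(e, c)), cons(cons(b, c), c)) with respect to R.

1. m(cons(b, cons(b, c)), cons(cons(m(cons(e, e), cons(cons(e, b), cons(cons(e, c), c)), cons(cons(b, c), cons(b, e))), b), cons(e, c)), cons(cons(b, c), c))  →  m(cons(b, cons(b, c)), cons(cons(e, b), cons(e, c)), cons(cons(b, c), c))   [R4 at 2.1.1]
2. m(cons(b, cons(b, c)), cons(cons(e, b), cons(e, c)), cons(cons(b, c), c))  →  b   [R4 at ε]

b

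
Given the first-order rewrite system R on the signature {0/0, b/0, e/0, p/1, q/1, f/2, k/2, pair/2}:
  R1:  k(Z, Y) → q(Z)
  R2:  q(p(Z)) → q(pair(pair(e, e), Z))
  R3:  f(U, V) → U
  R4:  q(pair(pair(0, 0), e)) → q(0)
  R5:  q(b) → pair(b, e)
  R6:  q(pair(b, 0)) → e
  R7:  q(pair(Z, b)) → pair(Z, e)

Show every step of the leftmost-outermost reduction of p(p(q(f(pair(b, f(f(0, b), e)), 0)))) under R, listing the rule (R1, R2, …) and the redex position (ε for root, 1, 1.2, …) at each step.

1. p(p(q(f(pair(b, f(f(0, b), e)), 0))))  →  p(p(q(pair(b, f(f(0, b), e)))))   [R3 at 1.1.1]
2. p(p(q(pair(b, f(f(0, b), e)))))  →  p(p(q(pair(b, f(0, b)))))   [R3 at 1.1.1.2]
3. p(p(q(pair(b, f(0, b)))))  →  p(p(q(pair(b, 0))))   [R3 at 1.1.1.2]
4. p(p(q(pair(b, 0))))  →  p(p(e))   [R6 at 1.1]

p(p(e))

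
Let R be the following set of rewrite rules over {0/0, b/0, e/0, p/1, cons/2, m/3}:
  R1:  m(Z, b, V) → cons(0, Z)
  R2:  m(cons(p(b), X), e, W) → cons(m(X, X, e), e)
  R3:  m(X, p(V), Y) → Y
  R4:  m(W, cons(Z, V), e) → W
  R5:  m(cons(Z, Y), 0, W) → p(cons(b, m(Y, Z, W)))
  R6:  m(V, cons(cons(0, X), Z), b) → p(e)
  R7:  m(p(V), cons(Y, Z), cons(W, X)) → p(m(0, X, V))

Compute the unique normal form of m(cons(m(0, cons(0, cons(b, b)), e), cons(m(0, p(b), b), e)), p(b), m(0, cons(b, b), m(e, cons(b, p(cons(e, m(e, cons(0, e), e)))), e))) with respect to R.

1. m(cons(m(0, cons(0, cons(b, b)), e), cons(m(0, p(b), b), e)), p(b), m(0, cons(b, b), m(e, cons(b, p(cons(e, m(e, cons(0, e), e)))), e)))  →  m(0, cons(b, b), m(e, cons(b, p(cons(e, m(e, cons(0, e), e)))), e))   [R3 at ε]
2. m(0, cons(b, b), m(e, cons(b, p(cons(e, m(e, cons(0, e), e)))), e))  →  m(0, cons(b, b), e)   [R4 at 3]
3. m(0, cons(b, b), e)  →  0   [R4 at ε]

0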